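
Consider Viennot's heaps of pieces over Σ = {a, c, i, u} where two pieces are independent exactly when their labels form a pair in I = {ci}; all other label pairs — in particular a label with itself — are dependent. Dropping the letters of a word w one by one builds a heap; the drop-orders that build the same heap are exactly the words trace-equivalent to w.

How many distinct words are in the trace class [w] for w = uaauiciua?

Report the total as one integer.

3

#0=u has no predecessor
#1=a depends on [0:u]
#2=a depends on [1:a]
#3=u depends on [2:a]
#4=i depends on [3:u]
#5=c depends on [3:u]
#6=i depends on [4:i]
#7=u depends on [5:c, 6:i]
#8=a depends on [7:u]
sources: [0:u]
N(rest) = Σ N(rest − s) over sources s of rest; N(one piece) = 1:
  size 1 → [8]=1
  size 2 → [7,8]=1
  size 3 → [5,7,8]=1  [6,7,8]=1
  size 4 → [4,6,7,8]=1  [5,6,7,8]=2
  size 5 → [4,5,6,7,8]=3
  size 6 → [3,4,5,6,7,8]=3
  size 7 → [2,3,4,5,6,7,8]=3
  first=0(u) contributes 3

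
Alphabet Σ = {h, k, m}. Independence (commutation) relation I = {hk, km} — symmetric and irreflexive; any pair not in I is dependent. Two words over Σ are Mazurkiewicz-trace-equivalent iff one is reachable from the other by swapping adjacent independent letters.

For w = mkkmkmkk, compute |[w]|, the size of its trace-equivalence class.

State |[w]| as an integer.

56

#0=m has no predecessor
#1=k has no predecessor
#2=k depends on [1:k]
#3=m depends on [0:m]
#4=k depends on [2:k]
#5=m depends on [3:m]
#6=k depends on [4:k]
#7=k depends on [6:k]
sources: [0:m, 1:k]
N(rest) = Σ N(rest − s) over sources s of rest; N(one piece) = 1:
  size 1 → [5]=1  [7]=1
  size 2 → [3,5]=1  [5,7]=2  [6,7]=1
  size 3 → [0,3,5]=1  [3,5,7]=3  [4,6,7]=1  [5,6,7]=3
  size 4 → [0,3,5,7]=4  [2,4,6,7]=1  [3,5,6,7]=6  [4,5,6,7]=4
  size 5 → [0,3,5,6,7]=10  [1,2,4,6,7]=1  [2,4,5,6,7]=5  [3,4,5,6,7]=10
  size 6 → [0,3,4,5,6,7]=20  [1,2,4,5,6,7]=6  [2,3,4,5,6,7]=15
  first=0(m) contributes 21
  first=1(k) contributes 35
|[w]| = 56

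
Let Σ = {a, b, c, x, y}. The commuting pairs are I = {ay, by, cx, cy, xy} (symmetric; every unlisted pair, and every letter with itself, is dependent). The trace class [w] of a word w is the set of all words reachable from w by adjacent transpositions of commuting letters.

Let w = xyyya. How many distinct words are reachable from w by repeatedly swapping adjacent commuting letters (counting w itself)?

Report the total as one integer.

drop 0:x onto floor
drop 1:y onto floor
drop 2:y onto {1:y}
drop 3:y onto {2:y}
drop 4:a onto {0:x}
ground layer = {0:x, 1:y}
drop-orders for the pieces not yet dropped (sum over which currently-grounded one goes next):
  1 to go: {3} 1  {4} 1
  2 to go: {0,4} 1  {2,3} 1  {3,4} 2
  3 to go: {0,3,4} 3  {1,2,3} 1  {2,3,4} 3
  if 0:x drops first: 4 orders
  if 1:y drops first: 6 orders
heap linearizations: 10

10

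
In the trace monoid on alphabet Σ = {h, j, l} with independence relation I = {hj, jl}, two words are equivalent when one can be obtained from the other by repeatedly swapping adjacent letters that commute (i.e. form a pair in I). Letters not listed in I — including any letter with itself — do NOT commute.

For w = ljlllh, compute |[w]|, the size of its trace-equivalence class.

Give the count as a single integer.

piece 0:l — minimal
piece 1:j — minimal
piece 2:l rests on {0:l}
piece 3:l rests on {2:l}
piece 4:l rests on {3:l}
piece 5:h rests on {4:l}
minimal pieces: {0:l, 1:j}
ways to finish when only these pieces remain (= sum over removing one remaining piece with nothing left below it):
  1 left: {1}→1  {5}→1
  2 left: {1,5}→2  {4,5}→1
  3 left: {1,4,5}→3  {3,4,5}→1
  4 left: {1,3,4,5}→4  {2,3,4,5}→1
  placing 0:l first → 5 extensions
  placing 1:j first → 1 extensions
total linear extensions = 6

6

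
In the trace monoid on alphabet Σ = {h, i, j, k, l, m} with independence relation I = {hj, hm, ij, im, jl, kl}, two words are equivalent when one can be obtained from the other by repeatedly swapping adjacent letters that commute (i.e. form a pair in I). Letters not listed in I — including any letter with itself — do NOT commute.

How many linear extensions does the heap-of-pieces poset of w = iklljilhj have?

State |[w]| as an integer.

46

#0=i has no predecessor
#1=k depends on [0:i]
#2=l depends on [0:i]
#3=l depends on [2:l]
#4=j depends on [1:k]
#5=i depends on [1:k, 3:l]
#6=l depends on [5:i]
#7=h depends on [6:l]
#8=j depends on [4:j]
sources: [0:i]
N(rest) = Σ N(rest − s) over sources s of rest; N(one piece) = 1:
  size 1 → [7]=1  [8]=1
  size 2 → [4,8]=1  [6,7]=1  [7,8]=2
  size 3 → [4,7,8]=3  [5,6,7]=1  [6,7,8]=3
  size 4 → [3,5,6,7]=1  [4,6,7,8]=6  [5,6,7,8]=4
  size 5 → [2,3,5,6,7]=1  [3,5,6,7,8]=5  [4,5,6,7,8]=10
  size 6 → [1,4,5,6,7,8]=10  [2,3,5,6,7,8]=6  [3,4,5,6,7,8]=15
  size 7 → [1,3,4,5,6,7,8]=25  [2,3,4,5,6,7,8]=21
  first=0(i) contributes 46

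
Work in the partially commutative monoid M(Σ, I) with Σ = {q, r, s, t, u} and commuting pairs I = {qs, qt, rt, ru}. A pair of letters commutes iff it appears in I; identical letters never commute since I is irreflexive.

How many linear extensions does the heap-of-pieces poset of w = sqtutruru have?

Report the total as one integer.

57

#0=s has no predecessor
#1=q has no predecessor
#2=t depends on [0:s]
#3=u depends on [1:q, 2:t]
#4=t depends on [3:u]
#5=r depends on [0:s, 1:q]
#6=u depends on [4:t]
#7=r depends on [5:r]
#8=u depends on [6:u]
sources: [0:s, 1:q]
N(rest) = Σ N(rest − s) over sources s of rest; N(one piece) = 1:
  size 1 → [7]=1  [8]=1
  size 2 → [5,7]=1  [6,8]=1  [7,8]=2
  size 3 → [4,6,8]=1  [5,7,8]=3  [6,7,8]=3
  size 4 → [3,4,6,8]=1  [4,6,7,8]=4  [5,6,7,8]=6
  size 5 → [2,3,4,6,8]=1  [3,4,6,7,8]=5  [4,5,6,7,8]=10
  size 6 → [2,3,4,6,7,8]=6  [3,4,5,6,7,8]=15
  size 7 → [1,3,4,5,6,7,8]=15  [2,3,4,5,6,7,8]=21
  first=0(s) contributes 36
  first=1(q) contributes 21
|[w]| = 57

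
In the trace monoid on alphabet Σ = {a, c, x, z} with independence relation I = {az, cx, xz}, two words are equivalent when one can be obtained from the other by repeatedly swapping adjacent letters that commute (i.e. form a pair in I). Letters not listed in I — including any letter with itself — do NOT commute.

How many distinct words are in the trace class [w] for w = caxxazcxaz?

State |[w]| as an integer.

27

piece 0:c — minimal
piece 1:a rests on {0:c}
piece 2:x rests on {1:a}
piece 3:x rests on {2:x}
piece 4:a rests on {3:x}
piece 5:z rests on {0:c}
piece 6:c rests on {4:a, 5:z}
piece 7:x rests on {4:a}
piece 8:a rests on {6:c, 7:x}
piece 9:z rests on {6:c}
minimal pieces: {0:c}
ways to finish when only these pieces remain (= sum over removing one remaining piece with nothing left below it):
  1 left: {8}→1  {9}→1
  2 left: {7,8}→1  {8,9}→2
  3 left: {6,8,9}→2  {7,8,9}→3
  4 left: {5,6,8,9}→2  {6,7,8,9}→5
  5 left: {4,6,7,8,9}→5  {5,6,7,8,9}→7
  6 left: {3,4,6,7,8,9}→5  {4,5,6,7,8,9}→12
  7 left: {2,3,4,6,7,8,9}→5  {3,4,5,6,7,8,9}→17
  8 left: {1,2,3,4,6,7,8,9}→5  {2,3,4,5,6,7,8,9}→22
  placing 0:c first → 27 extensions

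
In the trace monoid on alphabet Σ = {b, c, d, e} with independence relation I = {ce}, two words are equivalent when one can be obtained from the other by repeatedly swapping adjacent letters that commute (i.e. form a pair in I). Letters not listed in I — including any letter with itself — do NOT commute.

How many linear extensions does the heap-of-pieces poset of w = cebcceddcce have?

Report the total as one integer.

18

0(c) covers ∅
1(e) covers ∅
2(b) covers 0:c, 1:e
3(c) covers 2:b
4(c) covers 3:c
5(e) covers 2:b
6(d) covers 4:c, 5:e
7(d) covers 6:d
8(c) covers 7:d
9(c) covers 8:c
10(e) covers 7:d
floor of heap: 0:c, 1:e
completions by unplaced set U, small U first (add the entries for U minus each lowest piece of U):
  |U|=1: {9}:1  {10}:1
  |U|=2: {8,9}:1  {9,10}:2
  |U|=3: {8,9,10}:3
  |U|=4: {7,8,9,10}:3
  |U|=5: {6,7,8,9,10}:3
  |U|=6: {4,6,7,8,9,10}:3  {5,6,7,8,9,10}:3
  |U|=7: {3,4,6,7,8,9,10}:3  {4,5,6,7,8,9,10}:6
  |U|=8: {3,4,5,6,7,8,9,10}:9
  |U|=9: {2,3,4,5,6,7,8,9,10}:9
  start at 0(c): 9
  start at 1(e): 9
sum over floor = 18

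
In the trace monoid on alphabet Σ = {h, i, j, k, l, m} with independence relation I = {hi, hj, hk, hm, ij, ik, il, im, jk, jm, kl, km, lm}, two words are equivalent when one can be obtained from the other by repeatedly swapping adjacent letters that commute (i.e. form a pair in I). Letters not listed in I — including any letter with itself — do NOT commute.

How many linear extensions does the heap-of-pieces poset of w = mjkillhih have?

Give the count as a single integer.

1512

piece 0:m — minimal
piece 1:j — minimal
piece 2:k — minimal
piece 3:i — minimal
piece 4:l rests on {1:j}
piece 5:l rests on {4:l}
piece 6:h rests on {5:l}
piece 7:i rests on {3:i}
piece 8:h rests on {6:h}
minimal pieces: {0:m, 1:j, 2:k, 3:i}
ways to finish when only these pieces remain (= sum over removing one remaining piece with nothing left below it):
  1 left: {0}→1  {2}→1  {7}→1  {8}→1
  2 left: {0,2}→2  {0,7}→2  {0,8}→2  {2,7}→2  {2,8}→2  {3,7}→1  {6,8}→1  {7,8}→2
  3 left: {0,2,7}→6  {0,2,8}→6  {0,3,7}→3  {0,6,8}→3  {0,7,8}→6  {2,3,7}→3  {2,6,8}→3  {2,7,8}→6  {3,7,8}→3  {5,6,8}→1  {6,7,8}→3
  4 left: {0,2,3,7}→12  {0,2,6,8}→12  {0,2,7,8}→24  {0,3,7,8}→12  {0,5,6,8}→4  {0,6,7,8}→12  {2,3,7,8}→12  {2,5,6,8}→4  {2,6,7,8}→12  {3,6,7,8}→6  {4,5,6,8}→1  {5,6,7,8}→4
  5 left: {0,2,3,7,8}→60  {0,2,5,6,8}→20  {0,2,6,7,8}→60  {0,3,6,7,8}→30  {0,4,5,6,8}→5  {0,5,6,7,8}→20  {1,4,5,6,8}→1  {2,3,6,7,8}→30  {2,4,5,6,8}→5  {2,5,6,7,8}→20  {3,5,6,7,8}→10  {4,5,6,7,8}→5
  6 left: {0,1,4,5,6,8}→6  {0,2,3,6,7,8}→180  {0,2,4,5,6,8}→30  {0,2,5,6,7,8}→120  {0,3,5,6,7,8}→60  {0,4,5,6,7,8}→30  {1,2,4,5,6,8}→6  {1,4,5,6,7,8}→6  {2,3,5,6,7,8}→60  {2,4,5,6,7,8}→30  {3,4,5,6,7,8}→15
  7 left: {0,1,2,4,5,6,8}→42  {0,1,4,5,6,7,8}→42  {0,2,3,5,6,7,8}→420  {0,2,4,5,6,7,8}→210  {0,3,4,5,6,7,8}→105  {1,2,4,5,6,7,8}→42  {1,3,4,5,6,7,8}→21  {2,3,4,5,6,7,8}→105
  placing 0:m first → 168 extensions
  placing 1:j first → 840 extensions
  placing 2:k first → 168 extensions
  placing 3:i first → 336 extensions
total linear extensions = 1512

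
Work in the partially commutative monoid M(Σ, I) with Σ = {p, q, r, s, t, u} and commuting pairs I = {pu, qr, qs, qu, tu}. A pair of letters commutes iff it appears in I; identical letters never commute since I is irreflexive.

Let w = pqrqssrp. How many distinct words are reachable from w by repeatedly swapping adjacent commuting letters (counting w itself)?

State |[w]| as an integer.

15

piece 0:p — minimal
piece 1:q rests on {0:p}
piece 2:r rests on {0:p}
piece 3:q rests on {1:q}
piece 4:s rests on {2:r}
piece 5:s rests on {4:s}
piece 6:r rests on {5:s}
piece 7:p rests on {3:q, 6:r}
minimal pieces: {0:p}
ways to finish when only these pieces remain (= sum over removing one remaining piece with nothing left below it):
  1 left: {7}→1
  2 left: {3,7}→1  {6,7}→1
  3 left: {1,3,7}→1  {3,6,7}→2  {5,6,7}→1
  4 left: {1,3,6,7}→3  {3,5,6,7}→3  {4,5,6,7}→1
  5 left: {1,3,5,6,7}→6  {2,4,5,6,7}→1  {3,4,5,6,7}→4
  6 left: {1,3,4,5,6,7}→10  {2,3,4,5,6,7}→5
  placing 0:p first → 15 extensions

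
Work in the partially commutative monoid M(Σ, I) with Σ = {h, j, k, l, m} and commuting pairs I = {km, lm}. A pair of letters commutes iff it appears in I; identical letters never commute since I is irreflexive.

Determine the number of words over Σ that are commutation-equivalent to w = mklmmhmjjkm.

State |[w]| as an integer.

20

piece 0:m — minimal
piece 1:k — minimal
piece 2:l rests on {1:k}
piece 3:m rests on {0:m}
piece 4:m rests on {3:m}
piece 5:h rests on {2:l, 4:m}
piece 6:m rests on {5:h}
piece 7:j rests on {6:m}
piece 8:j rests on {7:j}
piece 9:k rests on {8:j}
piece 10:m rests on {8:j}
minimal pieces: {0:m, 1:k}
ways to finish when only these pieces remain (= sum over removing one remaining piece with nothing left below it):
  1 left: {9}→1  {10}→1
  2 left: {9,10}→2
  3 left: {8,9,10}→2
  4 left: {7,8,9,10}→2
  5 left: {6,7,8,9,10}→2
  6 left: {5,6,7,8,9,10}→2
  7 left: {2,5,6,7,8,9,10}→2  {4,5,6,7,8,9,10}→2
  8 left: {1,2,5,6,7,8,9,10}→2  {2,4,5,6,7,8,9,10}→4  {3,4,5,6,7,8,9,10}→2
  9 left: {0,3,4,5,6,7,8,9,10}→2  {1,2,4,5,6,7,8,9,10}→6  {2,3,4,5,6,7,8,9,10}→6
  placing 0:m first → 12 extensions
  placing 1:k first → 8 extensions
total linear extensions = 20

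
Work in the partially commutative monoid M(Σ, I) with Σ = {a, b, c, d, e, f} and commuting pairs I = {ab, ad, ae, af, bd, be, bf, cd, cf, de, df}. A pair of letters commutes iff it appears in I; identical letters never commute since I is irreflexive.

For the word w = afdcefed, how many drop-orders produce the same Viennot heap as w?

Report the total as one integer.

84

piece 0:a — minimal
piece 1:f — minimal
piece 2:d — minimal
piece 3:c rests on {0:a}
piece 4:e rests on {1:f, 3:c}
piece 5:f rests on {4:e}
piece 6:e rests on {5:f}
piece 7:d rests on {2:d}
minimal pieces: {0:a, 1:f, 2:d}
ways to finish when only these pieces remain (= sum over removing one remaining piece with nothing left below it):
  1 left: {6}→1  {7}→1
  2 left: {2,7}→1  {5,6}→1  {6,7}→2
  3 left: {2,6,7}→3  {4,5,6}→1  {5,6,7}→3
  4 left: {1,4,5,6}→1  {2,5,6,7}→6  {3,4,5,6}→1  {4,5,6,7}→4
  5 left: {0,3,4,5,6}→1  {1,3,4,5,6}→2  {1,4,5,6,7}→5  {2,4,5,6,7}→10  {3,4,5,6,7}→5
  6 left: {0,1,3,4,5,6}→3  {0,3,4,5,6,7}→6  {1,2,4,5,6,7}→15  {1,3,4,5,6,7}→12  {2,3,4,5,6,7}→15
  placing 0:a first → 42 extensions
  placing 1:f first → 21 extensions
  placing 2:d first → 21 extensions
total linear extensions = 84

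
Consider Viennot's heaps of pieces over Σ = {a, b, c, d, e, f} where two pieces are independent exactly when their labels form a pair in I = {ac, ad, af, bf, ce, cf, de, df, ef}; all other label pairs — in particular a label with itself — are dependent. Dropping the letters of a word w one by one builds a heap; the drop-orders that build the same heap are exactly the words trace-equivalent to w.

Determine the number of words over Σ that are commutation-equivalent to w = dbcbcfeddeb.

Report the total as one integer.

110

piece 0:d — minimal
piece 1:b rests on {0:d}
piece 2:c rests on {1:b}
piece 3:b rests on {2:c}
piece 4:c rests on {3:b}
piece 5:f — minimal
piece 6:e rests on {3:b}
piece 7:d rests on {4:c}
piece 8:d rests on {7:d}
piece 9:e rests on {6:e}
piece 10:b rests on {8:d, 9:e}
minimal pieces: {0:d, 5:f}
ways to finish when only these pieces remain (= sum over removing one remaining piece with nothing left below it):
  1 left: {5}→1  {10}→1
  2 left: {5,10}→2  {8,10}→1  {9,10}→1
  3 left: {5,8,10}→3  {5,9,10}→3  {6,9,10}→1  {7,8,10}→1  {8,9,10}→2
  4 left: {4,7,8,10}→1  {5,6,9,10}→4  {5,7,8,10}→4  {5,8,9,10}→8  {6,8,9,10}→3  {7,8,9,10}→3
  5 left: {4,5,7,8,10}→5  {4,7,8,9,10}→4  {5,6,8,9,10}→15  {5,7,8,9,10}→15  {6,7,8,9,10}→6
  6 left: {4,5,7,8,9,10}→24  {4,6,7,8,9,10}→10  {5,6,7,8,9,10}→36
  7 left: {3,4,6,7,8,9,10}→10  {4,5,6,7,8,9,10}→70
  8 left: {2,3,4,6,7,8,9,10}→10  {3,4,5,6,7,8,9,10}→80
  9 left: {1,2,3,4,6,7,8,9,10}→10  {2,3,4,5,6,7,8,9,10}→90
  placing 0:d first → 100 extensions
  placing 5:f first → 10 extensions
total linear extensions = 110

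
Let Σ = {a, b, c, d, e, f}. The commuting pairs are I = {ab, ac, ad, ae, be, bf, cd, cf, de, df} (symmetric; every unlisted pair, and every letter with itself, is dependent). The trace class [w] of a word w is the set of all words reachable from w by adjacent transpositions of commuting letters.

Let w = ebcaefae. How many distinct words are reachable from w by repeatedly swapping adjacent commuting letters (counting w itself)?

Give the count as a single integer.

0(e) covers ∅
1(b) covers ∅
2(c) covers 0:e, 1:b
3(a) covers ∅
4(e) covers 2:c
5(f) covers 3:a, 4:e
6(a) covers 5:f
7(e) covers 5:f
floor of heap: 0:e, 1:b, 3:a
completions by unplaced set U, small U first (add the entries for U minus each lowest piece of U):
  |U|=1: {6}:1  {7}:1
  |U|=2: {6,7}:2
  |U|=3: {5,6,7}:2
  |U|=4: {3,5,6,7}:2  {4,5,6,7}:2
  |U|=5: {2,4,5,6,7}:2  {3,4,5,6,7}:4
  |U|=6: {0,2,4,5,6,7}:2  {1,2,4,5,6,7}:2  {2,3,4,5,6,7}:6
  start at 0(e): 8
  start at 1(b): 8
  start at 3(a): 4
sum over floor = 20

20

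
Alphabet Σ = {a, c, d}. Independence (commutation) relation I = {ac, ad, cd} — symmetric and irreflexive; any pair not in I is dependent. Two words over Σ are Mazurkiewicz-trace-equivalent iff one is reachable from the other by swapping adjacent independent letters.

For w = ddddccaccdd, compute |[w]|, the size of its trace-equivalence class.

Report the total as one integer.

0(d) covers ∅
1(d) covers 0:d
2(d) covers 1:d
3(d) covers 2:d
4(c) covers ∅
5(c) covers 4:c
6(a) covers ∅
7(c) covers 5:c
8(c) covers 7:c
9(d) covers 3:d
10(d) covers 9:d
floor of heap: 0:d, 4:c, 6:a
completions by unplaced set U, small U first (add the entries for U minus each lowest piece of U):
  |U|=1: {6}:1  {8}:1  {10}:1
  |U|=2: {6,8}:2  {6,10}:2  {7,8}:1  {8,10}:2  {9,10}:1
  |U|=3: {3,9,10}:1  {5,7,8}:1  {6,7,8}:3  {6,8,10}:6  {6,9,10}:3  {7,8,10}:3  {8,9,10}:3
  |U|=4: {2,3,9,10}:1  {3,6,9,10}:4  {3,8,9,10}:4  {4,5,7,8}:1  {5,6,7,8}:4  {5,7,8,10}:4  {6,7,8,10}:12  {6,8,9,10}:12  {7,8,9,10}:6
  |U|=5: {1,2,3,9,10}:1  {2,3,6,9,10}:5  {2,3,8,9,10}:5  {3,6,8,9,10}:20  {3,7,8,9,10}:10  {4,5,6,7,8}:5  {4,5,7,8,10}:5  {5,6,7,8,10}:20  {5,7,8,9,10}:10  {6,7,8,9,10}:30
  |U|=6: {0,1,2,3,9,10}:1  {1,2,3,6,9,10}:6  {1,2,3,8,9,10}:6  {2,3,6,8,9,10}:30  {2,3,7,8,9,10}:15  {3,5,7,8,9,10}:20  {3,6,7,8,9,10}:60  {4,5,6,7,8,10}:30  {4,5,7,8,9,10}:15  {5,6,7,8,9,10}:60
  |U|=7: {0,1,2,3,6,9,10}:7  {0,1,2,3,8,9,10}:7  {1,2,3,6,8,9,10}:42  {1,2,3,7,8,9,10}:21  {2,3,5,7,8,9,10}:35  {2,3,6,7,8,9,10}:105  {3,4,5,7,8,9,10}:35  {3,5,6,7,8,9,10}:140  {4,5,6,7,8,9,10}:105
  |U|=8: {0,1,2,3,6,8,9,10}:56  {0,1,2,3,7,8,9,10}:28  {1,2,3,5,7,8,9,10}:56  {1,2,3,6,7,8,9,10}:168  {2,3,4,5,7,8,9,10}:70  {2,3,5,6,7,8,9,10}:280  {3,4,5,6,7,8,9,10}:280
  |U|=9: {0,1,2,3,5,7,8,9,10}:84  {0,1,2,3,6,7,8,9,10}:252  {1,2,3,4,5,7,8,9,10}:126  {1,2,3,5,6,7,8,9,10}:504  {2,3,4,5,6,7,8,9,10}:630
  start at 0(d): 1260
  start at 4(c): 840
  start at 6(a): 210
sum over floor = 2310

2310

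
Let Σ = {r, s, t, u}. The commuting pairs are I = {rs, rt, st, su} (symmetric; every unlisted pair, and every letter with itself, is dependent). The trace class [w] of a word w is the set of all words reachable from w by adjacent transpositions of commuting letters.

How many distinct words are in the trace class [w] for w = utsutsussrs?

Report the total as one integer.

#0=u has no predecessor
#1=t depends on [0:u]
#2=s has no predecessor
#3=u depends on [1:t]
#4=t depends on [3:u]
#5=s depends on [2:s]
#6=u depends on [4:t]
#7=s depends on [5:s]
#8=s depends on [7:s]
#9=r depends on [6:u]
#10=s depends on [8:s]
sources: [0:u, 2:s]
N(rest) = Σ N(rest − s) over sources s of rest; N(one piece) = 1:
  size 1 → [9]=1  [10]=1
  size 2 → [6,9]=1  [8,10]=1  [9,10]=2
  size 3 → [4,6,9]=1  [6,9,10]=3  [7,8,10]=1  [8,9,10]=3
  size 4 → [3,4,6,9]=1  [4,6,9,10]=4  [5,7,8,10]=1  [6,8,9,10]=6  [7,8,9,10]=4
  size 5 → [1,3,4,6,9]=1  [2,5,7,8,10]=1  [3,4,6,9,10]=5  [4,6,8,9,10]=10  [5,7,8,9,10]=5  [6,7,8,9,10]=10
  size 6 → [0,1,3,4,6,9]=1  [1,3,4,6,9,10]=6  [2,5,7,8,9,10]=6  [3,4,6,8,9,10]=15  [4,6,7,8,9,10]=20  [5,6,7,8,9,10]=15
  size 7 → [0,1,3,4,6,9,10]=7  [1,3,4,6,8,9,10]=21  [2,5,6,7,8,9,10]=21  [3,4,6,7,8,9,10]=35  [4,5,6,7,8,9,10]=35
  size 8 → [0,1,3,4,6,8,9,10]=28  [1,3,4,6,7,8,9,10]=56  [2,4,5,6,7,8,9,10]=56  [3,4,5,6,7,8,9,10]=70
  size 9 → [0,1,3,4,6,7,8,9,10]=84  [1,3,4,5,6,7,8,9,10]=126  [2,3,4,5,6,7,8,9,10]=126
  first=0(u) contributes 252
  first=2(s) contributes 210
|[w]| = 462

462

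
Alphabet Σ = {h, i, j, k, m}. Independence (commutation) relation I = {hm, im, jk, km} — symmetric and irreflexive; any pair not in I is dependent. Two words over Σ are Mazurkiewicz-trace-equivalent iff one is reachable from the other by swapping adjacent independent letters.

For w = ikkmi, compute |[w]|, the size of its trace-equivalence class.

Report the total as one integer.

5

#0=i has no predecessor
#1=k depends on [0:i]
#2=k depends on [1:k]
#3=m has no predecessor
#4=i depends on [2:k]
sources: [0:i, 3:m]
N(rest) = Σ N(rest − s) over sources s of rest; N(one piece) = 1:
  size 1 → [3]=1  [4]=1
  size 2 → [2,4]=1  [3,4]=2
  size 3 → [1,2,4]=1  [2,3,4]=3
  first=0(i) contributes 4
  first=3(m) contributes 1
|[w]| = 5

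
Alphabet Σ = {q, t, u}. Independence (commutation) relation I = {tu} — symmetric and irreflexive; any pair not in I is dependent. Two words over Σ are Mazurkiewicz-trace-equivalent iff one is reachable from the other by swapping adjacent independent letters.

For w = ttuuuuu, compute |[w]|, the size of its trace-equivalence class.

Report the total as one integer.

21

#0=t has no predecessor
#1=t depends on [0:t]
#2=u has no predecessor
#3=u depends on [2:u]
#4=u depends on [3:u]
#5=u depends on [4:u]
#6=u depends on [5:u]
sources: [0:t, 2:u]
N(rest) = Σ N(rest − s) over sources s of rest; N(one piece) = 1:
  size 1 → [1]=1  [6]=1
  size 2 → [0,1]=1  [1,6]=2  [5,6]=1
  size 3 → [0,1,6]=3  [1,5,6]=3  [4,5,6]=1
  size 4 → [0,1,5,6]=6  [1,4,5,6]=4  [3,4,5,6]=1
  size 5 → [0,1,4,5,6]=10  [1,3,4,5,6]=5  [2,3,4,5,6]=1
  first=0(t) contributes 6
  first=2(u) contributes 15
|[w]| = 21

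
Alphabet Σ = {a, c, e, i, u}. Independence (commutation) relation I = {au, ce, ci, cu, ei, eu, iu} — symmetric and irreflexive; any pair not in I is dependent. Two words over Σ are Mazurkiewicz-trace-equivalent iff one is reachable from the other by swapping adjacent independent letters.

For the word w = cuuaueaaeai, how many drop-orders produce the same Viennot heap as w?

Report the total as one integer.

0(c) covers ∅
1(u) covers ∅
2(u) covers 1:u
3(a) covers 0:c
4(u) covers 2:u
5(e) covers 3:a
6(a) covers 5:e
7(a) covers 6:a
8(e) covers 7:a
9(a) covers 8:e
10(i) covers 9:a
floor of heap: 0:c, 1:u
completions by unplaced set U, small U first (add the entries for U minus each lowest piece of U):
  |U|=1: {4}:1  {10}:1
  |U|=2: {2,4}:1  {4,10}:2  {9,10}:1
  |U|=3: {1,2,4}:1  {2,4,10}:3  {4,9,10}:3  {8,9,10}:1
  |U|=4: {1,2,4,10}:4  {2,4,9,10}:6  {4,8,9,10}:4  {7,8,9,10}:1
  |U|=5: {1,2,4,9,10}:10  {2,4,8,9,10}:10  {4,7,8,9,10}:5  {6,7,8,9,10}:1
  |U|=6: {1,2,4,8,9,10}:20  {2,4,7,8,9,10}:15  {4,6,7,8,9,10}:6  {5,6,7,8,9,10}:1
  |U|=7: {1,2,4,7,8,9,10}:35  {2,4,6,7,8,9,10}:21  {3,5,6,7,8,9,10}:1  {4,5,6,7,8,9,10}:7
  |U|=8: {0,3,5,6,7,8,9,10}:1  {1,2,4,6,7,8,9,10}:56  {2,4,5,6,7,8,9,10}:28  {3,4,5,6,7,8,9,10}:8
  |U|=9: {0,3,4,5,6,7,8,9,10}:9  {1,2,4,5,6,7,8,9,10}:84  {2,3,4,5,6,7,8,9,10}:36
  start at 0(c): 120
  start at 1(u): 45
sum over floor = 165

165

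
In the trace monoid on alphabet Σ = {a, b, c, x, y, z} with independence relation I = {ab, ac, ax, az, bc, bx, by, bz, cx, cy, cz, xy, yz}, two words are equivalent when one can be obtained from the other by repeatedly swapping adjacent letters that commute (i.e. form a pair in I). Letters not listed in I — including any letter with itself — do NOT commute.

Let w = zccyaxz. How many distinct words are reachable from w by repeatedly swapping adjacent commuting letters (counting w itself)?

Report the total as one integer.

210

0(z) covers ∅
1(c) covers ∅
2(c) covers 1:c
3(y) covers ∅
4(a) covers 3:y
5(x) covers 0:z
6(z) covers 5:x
floor of heap: 0:z, 1:c, 3:y
completions by unplaced set U, small U first (add the entries for U minus each lowest piece of U):
  |U|=1: {2}:1  {4}:1  {6}:1
  |U|=2: {1,2}:1  {2,4}:2  {2,6}:2  {3,4}:1  {4,6}:2  {5,6}:1
  |U|=3: {0,5,6}:1  {1,2,4}:3  {1,2,6}:3  {2,3,4}:3  {2,4,6}:6  {2,5,6}:3  {3,4,6}:3  {4,5,6}:3
  |U|=4: {0,2,5,6}:4  {0,4,5,6}:4  {1,2,3,4}:6  {1,2,4,6}:12  {1,2,5,6}:6  {2,3,4,6}:12  {2,4,5,6}:12  {3,4,5,6}:6
  |U|=5: {0,1,2,5,6}:10  {0,2,4,5,6}:20  {0,3,4,5,6}:10  {1,2,3,4,6}:30  {1,2,4,5,6}:30  {2,3,4,5,6}:30
  start at 0(z): 90
  start at 1(c): 60
  start at 3(y): 60
sum over floor = 210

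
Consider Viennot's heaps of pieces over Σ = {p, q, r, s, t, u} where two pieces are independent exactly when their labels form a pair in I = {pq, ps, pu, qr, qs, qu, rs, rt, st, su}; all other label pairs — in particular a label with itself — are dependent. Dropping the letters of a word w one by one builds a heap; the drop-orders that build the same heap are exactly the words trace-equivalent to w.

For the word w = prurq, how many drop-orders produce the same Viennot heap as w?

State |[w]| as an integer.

#0=p has no predecessor
#1=r depends on [0:p]
#2=u depends on [1:r]
#3=r depends on [2:u]
#4=q has no predecessor
sources: [0:p, 4:q]
N(rest) = Σ N(rest − s) over sources s of rest; N(one piece) = 1:
  size 1 → [3]=1  [4]=1
  size 2 → [2,3]=1  [3,4]=2
  size 3 → [1,2,3]=1  [2,3,4]=3
  first=0(p) contributes 4
  first=4(q) contributes 1
|[w]| = 5

5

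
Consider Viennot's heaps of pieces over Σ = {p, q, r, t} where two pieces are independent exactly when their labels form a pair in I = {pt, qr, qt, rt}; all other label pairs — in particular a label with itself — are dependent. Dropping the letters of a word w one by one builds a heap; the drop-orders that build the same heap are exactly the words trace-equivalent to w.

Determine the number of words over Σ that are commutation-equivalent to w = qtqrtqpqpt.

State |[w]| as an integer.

0(q) covers ∅
1(t) covers ∅
2(q) covers 0:q
3(r) covers ∅
4(t) covers 1:t
5(q) covers 2:q
6(p) covers 3:r, 5:q
7(q) covers 6:p
8(p) covers 7:q
9(t) covers 4:t
floor of heap: 0:q, 1:t, 3:r
completions by unplaced set U, small U first (add the entries for U minus each lowest piece of U):
  |U|=1: {8}:1  {9}:1
  |U|=2: {4,9}:1  {7,8}:1  {8,9}:2
  |U|=3: {1,4,9}:1  {4,8,9}:3  {6,7,8}:1  {7,8,9}:3
  |U|=4: {1,4,8,9}:4  {3,6,7,8}:1  {4,7,8,9}:6  {5,6,7,8}:1  {6,7,8,9}:4
  |U|=5: {1,4,7,8,9}:10  {2,5,6,7,8}:1  {3,5,6,7,8}:2  {3,6,7,8,9}:5  {4,6,7,8,9}:10  {5,6,7,8,9}:5
  |U|=6: {0,2,5,6,7,8}:1  {1,4,6,7,8,9}:20  {2,3,5,6,7,8}:3  {2,5,6,7,8,9}:6  {3,4,6,7,8,9}:15  {3,5,6,7,8,9}:12  {4,5,6,7,8,9}:15
  |U|=7: {0,2,3,5,6,7,8}:4  {0,2,5,6,7,8,9}:7  {1,3,4,6,7,8,9}:35  {1,4,5,6,7,8,9}:35  {2,3,5,6,7,8,9}:21  {2,4,5,6,7,8,9}:21  {3,4,5,6,7,8,9}:42
  |U|=8: {0,2,3,5,6,7,8,9}:32  {0,2,4,5,6,7,8,9}:28  {1,2,4,5,6,7,8,9}:56  {1,3,4,5,6,7,8,9}:112  {2,3,4,5,6,7,8,9}:84
  start at 0(q): 252
  start at 1(t): 144
  start at 3(r): 84
sum over floor = 480

480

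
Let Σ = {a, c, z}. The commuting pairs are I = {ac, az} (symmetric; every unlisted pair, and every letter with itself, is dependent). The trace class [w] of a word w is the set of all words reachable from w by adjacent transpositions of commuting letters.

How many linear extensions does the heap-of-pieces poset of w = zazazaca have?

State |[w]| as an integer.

drop 0:z onto floor
drop 1:a onto floor
drop 2:z onto {0:z}
drop 3:a onto {1:a}
drop 4:z onto {2:z}
drop 5:a onto {3:a}
drop 6:c onto {4:z}
drop 7:a onto {5:a}
ground layer = {0:z, 1:a}
drop-orders for the pieces not yet dropped (sum over which currently-grounded one goes next):
  1 to go: {6} 1  {7} 1
  2 to go: {4,6} 1  {5,7} 1  {6,7} 2
  3 to go: {2,4,6} 1  {3,5,7} 1  {4,6,7} 3  {5,6,7} 3
  4 to go: {0,2,4,6} 1  {1,3,5,7} 1  {2,4,6,7} 4  {3,5,6,7} 4  {4,5,6,7} 6
  5 to go: {0,2,4,6,7} 5  {1,3,5,6,7} 5  {2,4,5,6,7} 10  {3,4,5,6,7} 10
  6 to go: {0,2,4,5,6,7} 15  {1,3,4,5,6,7} 15  {2,3,4,5,6,7} 20
  if 0:z drops first: 35 orders
  if 1:a drops first: 35 orders
heap linearizations: 70

70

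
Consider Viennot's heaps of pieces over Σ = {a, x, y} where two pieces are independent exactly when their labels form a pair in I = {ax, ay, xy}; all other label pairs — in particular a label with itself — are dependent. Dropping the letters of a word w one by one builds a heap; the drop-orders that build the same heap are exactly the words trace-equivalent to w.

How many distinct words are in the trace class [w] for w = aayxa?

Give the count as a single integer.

#0=a has no predecessor
#1=a depends on [0:a]
#2=y has no predecessor
#3=x has no predecessor
#4=a depends on [1:a]
sources: [0:a, 2:y, 3:x]
N(rest) = Σ N(rest − s) over sources s of rest; N(one piece) = 1:
  size 1 → [2]=1  [3]=1  [4]=1
  size 2 → [1,4]=1  [2,3]=2  [2,4]=2  [3,4]=2
  size 3 → [0,1,4]=1  [1,2,4]=3  [1,3,4]=3  [2,3,4]=6
  first=0(a) contributes 12
  first=2(y) contributes 4
  first=3(x) contributes 4
|[w]| = 20

20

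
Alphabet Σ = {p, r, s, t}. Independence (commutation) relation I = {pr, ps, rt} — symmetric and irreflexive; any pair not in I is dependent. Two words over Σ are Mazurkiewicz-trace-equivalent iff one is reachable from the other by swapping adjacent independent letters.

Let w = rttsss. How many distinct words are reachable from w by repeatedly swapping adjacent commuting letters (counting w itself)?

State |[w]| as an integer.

3

0(r) covers ∅
1(t) covers ∅
2(t) covers 1:t
3(s) covers 0:r, 2:t
4(s) covers 3:s
5(s) covers 4:s
floor of heap: 0:r, 1:t
completions by unplaced set U, small U first (add the entries for U minus each lowest piece of U):
  |U|=1: {5}:1
  |U|=2: {4,5}:1
  |U|=3: {3,4,5}:1
  |U|=4: {0,3,4,5}:1  {2,3,4,5}:1
  start at 0(r): 1
  start at 1(t): 2
sum over floor = 3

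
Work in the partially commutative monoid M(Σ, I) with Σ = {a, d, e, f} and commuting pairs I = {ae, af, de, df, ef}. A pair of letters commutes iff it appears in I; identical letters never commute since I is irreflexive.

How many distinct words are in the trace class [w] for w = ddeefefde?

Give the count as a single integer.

1260

0(d) covers ∅
1(d) covers 0:d
2(e) covers ∅
3(e) covers 2:e
4(f) covers ∅
5(e) covers 3:e
6(f) covers 4:f
7(d) covers 1:d
8(e) covers 5:e
floor of heap: 0:d, 2:e, 4:f
completions by unplaced set U, small U first (add the entries for U minus each lowest piece of U):
  |U|=1: {6}:1  {7}:1  {8}:1
  |U|=2: {1,7}:1  {4,6}:1  {5,8}:1  {6,7}:2  {6,8}:2  {7,8}:2
  |U|=3: {0,1,7}:1  {1,6,7}:3  {1,7,8}:3  {3,5,8}:1  {4,6,7}:3  {4,6,8}:3  {5,6,8}:3  {5,7,8}:3  {6,7,8}:6
  |U|=4: {0,1,6,7}:4  {0,1,7,8}:4  {1,4,6,7}:6  {1,5,7,8}:6  {1,6,7,8}:12  {2,3,5,8}:1  {3,5,6,8}:4  {3,5,7,8}:4  {4,5,6,8}:6  {4,6,7,8}:12  {5,6,7,8}:12
  |U|=5: {0,1,4,6,7}:10  {0,1,5,7,8}:10  {0,1,6,7,8}:20  {1,3,5,7,8}:10  {1,4,6,7,8}:30  {1,5,6,7,8}:30  {2,3,5,6,8}:5  {2,3,5,7,8}:5  {3,4,5,6,8}:10  {3,5,6,7,8}:20  {4,5,6,7,8}:30
  |U|=6: {0,1,3,5,7,8}:20  {0,1,4,6,7,8}:60  {0,1,5,6,7,8}:60  {1,2,3,5,7,8}:15  {1,3,5,6,7,8}:60  {1,4,5,6,7,8}:90  {2,3,4,5,6,8}:15  {2,3,5,6,7,8}:30  {3,4,5,6,7,8}:60
  |U|=7: {0,1,2,3,5,7,8}:35  {0,1,3,5,6,7,8}:140  {0,1,4,5,6,7,8}:210  {1,2,3,5,6,7,8}:105  {1,3,4,5,6,7,8}:210  {2,3,4,5,6,7,8}:105
  start at 0(d): 420
  start at 2(e): 560
  start at 4(f): 280
sum over floor = 1260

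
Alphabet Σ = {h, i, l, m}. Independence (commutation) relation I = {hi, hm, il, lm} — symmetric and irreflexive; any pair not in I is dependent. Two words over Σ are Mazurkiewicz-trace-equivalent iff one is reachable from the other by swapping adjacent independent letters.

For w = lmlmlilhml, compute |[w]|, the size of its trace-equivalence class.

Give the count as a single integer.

0(l) covers ∅
1(m) covers ∅
2(l) covers 0:l
3(m) covers 1:m
4(l) covers 2:l
5(i) covers 3:m
6(l) covers 4:l
7(h) covers 6:l
8(m) covers 5:i
9(l) covers 7:h
floor of heap: 0:l, 1:m
completions by unplaced set U, small U first (add the entries for U minus each lowest piece of U):
  |U|=1: {8}:1  {9}:1
  |U|=2: {5,8}:1  {7,9}:1  {8,9}:2
  |U|=3: {3,5,8}:1  {5,8,9}:3  {6,7,9}:1  {7,8,9}:3
  |U|=4: {1,3,5,8}:1  {3,5,8,9}:4  {4,6,7,9}:1  {5,7,8,9}:6  {6,7,8,9}:4
  |U|=5: {1,3,5,8,9}:5  {2,4,6,7,9}:1  {3,5,7,8,9}:10  {4,6,7,8,9}:5  {5,6,7,8,9}:10
  |U|=6: {0,2,4,6,7,9}:1  {1,3,5,7,8,9}:15  {2,4,6,7,8,9}:6  {3,5,6,7,8,9}:20  {4,5,6,7,8,9}:15
  |U|=7: {0,2,4,6,7,8,9}:7  {1,3,5,6,7,8,9}:35  {2,4,5,6,7,8,9}:21  {3,4,5,6,7,8,9}:35
  |U|=8: {0,2,4,5,6,7,8,9}:28  {1,3,4,5,6,7,8,9}:70  {2,3,4,5,6,7,8,9}:56
  start at 0(l): 126
  start at 1(m): 84
sum over floor = 210

210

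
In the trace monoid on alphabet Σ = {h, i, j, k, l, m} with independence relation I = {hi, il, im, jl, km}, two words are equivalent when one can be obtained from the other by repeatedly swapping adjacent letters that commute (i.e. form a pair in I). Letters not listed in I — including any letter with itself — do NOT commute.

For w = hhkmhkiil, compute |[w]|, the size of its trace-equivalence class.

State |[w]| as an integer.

0(h) covers ∅
1(h) covers 0:h
2(k) covers 1:h
3(m) covers 1:h
4(h) covers 2:k, 3:m
5(k) covers 4:h
6(i) covers 5:k
7(i) covers 6:i
8(l) covers 5:k
floor of heap: 0:h
completions by unplaced set U, small U first (add the entries for U minus each lowest piece of U):
  |U|=1: {7}:1  {8}:1
  |U|=2: {6,7}:1  {7,8}:2
  |U|=3: {6,7,8}:3
  |U|=4: {5,6,7,8}:3
  |U|=5: {4,5,6,7,8}:3
  |U|=6: {2,4,5,6,7,8}:3  {3,4,5,6,7,8}:3
  |U|=7: {2,3,4,5,6,7,8}:6
  start at 0(h): 6

6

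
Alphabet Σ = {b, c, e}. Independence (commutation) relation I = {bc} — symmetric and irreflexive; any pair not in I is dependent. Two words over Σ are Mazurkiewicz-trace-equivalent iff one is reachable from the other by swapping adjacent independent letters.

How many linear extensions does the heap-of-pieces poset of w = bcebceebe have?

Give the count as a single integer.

#0=b has no predecessor
#1=c has no predecessor
#2=e depends on [0:b, 1:c]
#3=b depends on [2:e]
#4=c depends on [2:e]
#5=e depends on [3:b, 4:c]
#6=e depends on [5:e]
#7=b depends on [6:e]
#8=e depends on [7:b]
sources: [0:b, 1:c]
N(rest) = Σ N(rest − s) over sources s of rest; N(one piece) = 1:
  size 1 → [8]=1
  size 2 → [7,8]=1
  size 3 → [6,7,8]=1
  size 4 → [5,6,7,8]=1
  size 5 → [3,5,6,7,8]=1  [4,5,6,7,8]=1
  size 6 → [3,4,5,6,7,8]=2
  size 7 → [2,3,4,5,6,7,8]=2
  first=0(b) contributes 2
  first=1(c) contributes 2
|[w]| = 4

4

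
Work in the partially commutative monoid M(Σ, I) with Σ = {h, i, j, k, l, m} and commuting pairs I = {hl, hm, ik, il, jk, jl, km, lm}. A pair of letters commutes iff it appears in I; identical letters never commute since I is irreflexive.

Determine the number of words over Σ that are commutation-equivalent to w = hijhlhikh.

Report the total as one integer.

13

drop 0:h onto floor
drop 1:i onto {0:h}
drop 2:j onto {1:i}
drop 3:h onto {2:j}
drop 4:l onto floor
drop 5:h onto {3:h}
drop 6:i onto {5:h}
drop 7:k onto {4:l, 5:h}
drop 8:h onto {6:i, 7:k}
ground layer = {0:h, 4:l}
drop-orders for the pieces not yet dropped (sum over which currently-grounded one goes next):
  1 to go: {8} 1
  2 to go: {6,8} 1  {7,8} 1
  3 to go: {4,7,8} 1  {6,7,8} 2
  4 to go: {4,6,7,8} 3  {5,6,7,8} 2
  5 to go: {3,5,6,7,8} 2  {4,5,6,7,8} 5
  6 to go: {2,3,5,6,7,8} 2  {3,4,5,6,7,8} 7
  7 to go: {1,2,3,5,6,7,8} 2  {2,3,4,5,6,7,8} 9
  if 0:h drops first: 11 orders
  if 4:l drops first: 2 orders
heap linearizations: 13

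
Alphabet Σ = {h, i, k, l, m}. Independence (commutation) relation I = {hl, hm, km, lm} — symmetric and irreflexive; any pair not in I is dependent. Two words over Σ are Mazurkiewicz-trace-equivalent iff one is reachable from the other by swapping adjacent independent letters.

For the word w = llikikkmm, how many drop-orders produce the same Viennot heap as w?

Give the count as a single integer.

6

piece 0:l — minimal
piece 1:l rests on {0:l}
piece 2:i rests on {1:l}
piece 3:k rests on {2:i}
piece 4:i rests on {3:k}
piece 5:k rests on {4:i}
piece 6:k rests on {5:k}
piece 7:m rests on {4:i}
piece 8:m rests on {7:m}
minimal pieces: {0:l}
ways to finish when only these pieces remain (= sum over removing one remaining piece with nothing left below it):
  1 left: {6}→1  {8}→1
  2 left: {5,6}→1  {6,8}→2  {7,8}→1
  3 left: {5,6,8}→3  {6,7,8}→3
  4 left: {5,6,7,8}→6
  5 left: {4,5,6,7,8}→6
  6 left: {3,4,5,6,7,8}→6
  7 left: {2,3,4,5,6,7,8}→6
  placing 0:l first → 6 extensions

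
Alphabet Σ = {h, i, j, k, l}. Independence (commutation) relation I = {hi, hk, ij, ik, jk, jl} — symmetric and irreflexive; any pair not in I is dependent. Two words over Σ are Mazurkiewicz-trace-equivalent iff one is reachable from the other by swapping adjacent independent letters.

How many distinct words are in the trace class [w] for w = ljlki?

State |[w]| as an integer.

piece 0:l — minimal
piece 1:j — minimal
piece 2:l rests on {0:l}
piece 3:k rests on {2:l}
piece 4:i rests on {2:l}
minimal pieces: {0:l, 1:j}
ways to finish when only these pieces remain (= sum over removing one remaining piece with nothing left below it):
  1 left: {1}→1  {3}→1  {4}→1
  2 left: {1,3}→2  {1,4}→2  {3,4}→2
  3 left: {1,3,4}→6  {2,3,4}→2
  placing 0:l first → 8 extensions
  placing 1:j first → 2 extensions
total linear extensions = 10

10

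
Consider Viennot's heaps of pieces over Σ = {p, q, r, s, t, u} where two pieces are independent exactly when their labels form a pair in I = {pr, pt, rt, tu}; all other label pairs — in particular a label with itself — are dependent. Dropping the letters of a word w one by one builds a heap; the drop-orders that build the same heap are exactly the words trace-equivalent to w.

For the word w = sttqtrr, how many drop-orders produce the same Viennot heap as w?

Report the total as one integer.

3

0(s) covers ∅
1(t) covers 0:s
2(t) covers 1:t
3(q) covers 2:t
4(t) covers 3:q
5(r) covers 3:q
6(r) covers 5:r
floor of heap: 0:s
completions by unplaced set U, small U first (add the entries for U minus each lowest piece of U):
  |U|=1: {4}:1  {6}:1
  |U|=2: {4,6}:2  {5,6}:1
  |U|=3: {4,5,6}:3
  |U|=4: {3,4,5,6}:3
  |U|=5: {2,3,4,5,6}:3
  start at 0(s): 3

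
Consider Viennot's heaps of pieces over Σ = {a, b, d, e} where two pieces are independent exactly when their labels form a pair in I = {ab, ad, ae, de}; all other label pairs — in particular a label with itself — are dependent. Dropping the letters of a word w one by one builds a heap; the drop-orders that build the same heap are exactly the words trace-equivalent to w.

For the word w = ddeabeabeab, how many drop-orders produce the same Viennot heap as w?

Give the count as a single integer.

495

drop 0:d onto floor
drop 1:d onto {0:d}
drop 2:e onto floor
drop 3:a onto floor
drop 4:b onto {1:d, 2:e}
drop 5:e onto {4:b}
drop 6:a onto {3:a}
drop 7:b onto {5:e}
drop 8:e onto {7:b}
drop 9:a onto {6:a}
drop 10:b onto {8:e}
ground layer = {0:d, 2:e, 3:a}
drop-orders for the pieces not yet dropped (sum over which currently-grounded one goes next):
  1 to go: {9} 1  {10} 1
  2 to go: {6,9} 1  {8,10} 1  {9,10} 2
  3 to go: {3,6,9} 1  {6,9,10} 3  {7,8,10} 1  {8,9,10} 3
  4 to go: {3,6,9,10} 4  {5,7,8,10} 1  {6,8,9,10} 6  {7,8,9,10} 4
  5 to go: {3,6,8,9,10} 10  {4,5,7,8,10} 1  {5,7,8,9,10} 5  {6,7,8,9,10} 10
  6 to go: {1,4,5,7,8,10} 1  {2,4,5,7,8,10} 1  {3,6,7,8,9,10} 20  {4,5,7,8,9,10} 6  {5,6,7,8,9,10} 15
  7 to go: {0,1,4,5,7,8,10} 1  {1,2,4,5,7,8,10} 2  {1,4,5,7,8,9,10} 7  {2,4,5,7,8,9,10} 7  {3,5,6,7,8,9,10} 35  {4,5,6,7,8,9,10} 21
  8 to go: {0,1,2,4,5,7,8,10} 3  {0,1,4,5,7,8,9,10} 8  {1,2,4,5,7,8,9,10} 16  {1,4,5,6,7,8,9,10} 28  {2,4,5,6,7,8,9,10} 28  {3,4,5,6,7,8,9,10} 56
  9 to go: {0,1,2,4,5,7,8,9,10} 27  {0,1,4,5,6,7,8,9,10} 36  {1,2,4,5,6,7,8,9,10} 72  {1,3,4,5,6,7,8,9,10} 84  {2,3,4,5,6,7,8,9,10} 84
  if 0:d drops first: 240 orders
  if 2:e drops first: 120 orders
  if 3:a drops first: 135 orders
heap linearizations: 495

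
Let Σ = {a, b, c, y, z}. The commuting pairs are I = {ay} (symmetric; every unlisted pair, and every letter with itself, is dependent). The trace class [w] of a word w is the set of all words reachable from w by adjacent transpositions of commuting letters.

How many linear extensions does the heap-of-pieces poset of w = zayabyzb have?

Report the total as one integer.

3

#0=z has no predecessor
#1=a depends on [0:z]
#2=y depends on [0:z]
#3=a depends on [1:a]
#4=b depends on [2:y, 3:a]
#5=y depends on [4:b]
#6=z depends on [5:y]
#7=b depends on [6:z]
sources: [0:z]
N(rest) = Σ N(rest − s) over sources s of rest; N(one piece) = 1:
  size 1 → [7]=1
  size 2 → [6,7]=1
  size 3 → [5,6,7]=1
  size 4 → [4,5,6,7]=1
  size 5 → [2,4,5,6,7]=1  [3,4,5,6,7]=1
  size 6 → [1,3,4,5,6,7]=1  [2,3,4,5,6,7]=2
  first=0(z) contributes 3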